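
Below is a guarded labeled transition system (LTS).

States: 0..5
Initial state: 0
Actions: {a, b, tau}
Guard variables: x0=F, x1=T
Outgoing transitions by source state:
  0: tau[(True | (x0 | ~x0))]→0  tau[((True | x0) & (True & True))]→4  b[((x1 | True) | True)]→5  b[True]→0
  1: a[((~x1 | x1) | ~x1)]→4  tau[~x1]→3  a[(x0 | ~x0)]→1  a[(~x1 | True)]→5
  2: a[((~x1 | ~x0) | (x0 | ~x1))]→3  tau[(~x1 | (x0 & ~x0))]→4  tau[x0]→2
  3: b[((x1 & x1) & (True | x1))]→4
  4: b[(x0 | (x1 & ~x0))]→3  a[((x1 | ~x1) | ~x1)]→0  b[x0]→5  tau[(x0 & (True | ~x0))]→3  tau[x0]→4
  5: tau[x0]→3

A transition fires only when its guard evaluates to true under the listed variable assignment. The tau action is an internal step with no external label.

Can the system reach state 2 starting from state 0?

Guard filter leaves 11 enabled edge(s).
L0 = {0}
L1 = {4,5}  now seen {0,4,5}
L2 = {3}  now seen {0,3,4,5}
Reach set: {0,3,4,5}

Answer: UNREACHABLE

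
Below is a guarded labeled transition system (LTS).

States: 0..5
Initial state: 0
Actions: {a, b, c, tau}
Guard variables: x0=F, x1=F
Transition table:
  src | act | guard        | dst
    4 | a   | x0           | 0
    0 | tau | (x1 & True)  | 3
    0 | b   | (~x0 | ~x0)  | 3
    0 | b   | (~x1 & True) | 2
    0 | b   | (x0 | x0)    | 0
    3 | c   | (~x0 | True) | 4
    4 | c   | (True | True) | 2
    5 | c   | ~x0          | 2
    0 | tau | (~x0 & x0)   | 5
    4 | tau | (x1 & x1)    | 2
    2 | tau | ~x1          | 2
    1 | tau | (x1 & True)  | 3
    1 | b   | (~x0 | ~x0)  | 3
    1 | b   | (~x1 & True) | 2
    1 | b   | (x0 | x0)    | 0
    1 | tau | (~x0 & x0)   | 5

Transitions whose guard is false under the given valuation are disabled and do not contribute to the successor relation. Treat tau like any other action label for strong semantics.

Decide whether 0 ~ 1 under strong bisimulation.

Refine partition for ~:
  round 0: {{0,1,2,3,4,5}}
  round 1: {{0,1},{2},{3,4,5}}
  round 2: {{0,1},{2},{3},{4,5}}
stable after 3 split(s): 4 block(s)
0∈{0,1}, 1∈{0,1}

Answer: BISIMILAR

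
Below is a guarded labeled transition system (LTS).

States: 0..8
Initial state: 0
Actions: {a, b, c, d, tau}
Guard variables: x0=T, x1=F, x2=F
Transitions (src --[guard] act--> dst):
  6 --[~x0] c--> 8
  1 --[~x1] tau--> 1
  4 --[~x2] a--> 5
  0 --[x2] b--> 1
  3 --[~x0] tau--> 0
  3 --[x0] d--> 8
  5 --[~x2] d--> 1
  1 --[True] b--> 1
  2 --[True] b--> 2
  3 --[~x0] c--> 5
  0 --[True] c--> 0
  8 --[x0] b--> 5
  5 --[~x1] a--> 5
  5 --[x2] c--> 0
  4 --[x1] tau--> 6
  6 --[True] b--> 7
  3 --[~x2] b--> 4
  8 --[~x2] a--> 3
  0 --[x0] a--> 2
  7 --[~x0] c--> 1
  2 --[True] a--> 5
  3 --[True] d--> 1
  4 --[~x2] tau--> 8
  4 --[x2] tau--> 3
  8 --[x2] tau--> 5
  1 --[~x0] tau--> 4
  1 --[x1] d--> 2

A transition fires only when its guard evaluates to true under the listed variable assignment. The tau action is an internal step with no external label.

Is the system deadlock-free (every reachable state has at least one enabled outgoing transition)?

Reach set: {0,1,2,5}
  0: a→2  c→0  [2 exit(s)]
  1: b→1  tau→1  [2 exit(s)]
  2: a→5  b→2  [2 exit(s)]
  5: a→5  d→1  [2 exit(s)]

Answer: DEADLOCK-FREE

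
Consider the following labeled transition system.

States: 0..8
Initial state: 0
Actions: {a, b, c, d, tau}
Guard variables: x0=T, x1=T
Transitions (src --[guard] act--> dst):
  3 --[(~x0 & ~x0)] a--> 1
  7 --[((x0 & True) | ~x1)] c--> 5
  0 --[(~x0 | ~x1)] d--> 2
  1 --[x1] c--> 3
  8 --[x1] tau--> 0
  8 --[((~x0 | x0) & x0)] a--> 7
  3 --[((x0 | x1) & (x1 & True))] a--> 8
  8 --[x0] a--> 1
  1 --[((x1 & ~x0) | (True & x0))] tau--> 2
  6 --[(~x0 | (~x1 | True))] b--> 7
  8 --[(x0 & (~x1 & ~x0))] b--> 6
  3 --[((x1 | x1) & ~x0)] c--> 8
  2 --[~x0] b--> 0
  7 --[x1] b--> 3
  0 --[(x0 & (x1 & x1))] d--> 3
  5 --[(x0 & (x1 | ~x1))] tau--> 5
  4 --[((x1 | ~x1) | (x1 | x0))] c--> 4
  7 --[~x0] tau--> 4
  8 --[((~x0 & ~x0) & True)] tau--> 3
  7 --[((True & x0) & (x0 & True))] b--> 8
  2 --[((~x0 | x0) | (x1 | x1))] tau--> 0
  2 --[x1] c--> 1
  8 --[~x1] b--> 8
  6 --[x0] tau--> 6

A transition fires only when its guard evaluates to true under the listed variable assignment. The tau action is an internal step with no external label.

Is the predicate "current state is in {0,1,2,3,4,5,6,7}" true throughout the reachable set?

Answer: INVARIANT VIOLATED at state 8

Working:
Allowed set {0,1,2,3,4,5,6,7}
Reachable = {0,1,2,3,5,7,8}
  0: safe
  1: safe
  2: safe
  3: safe
  5: safe
  7: safe
  8: outside
counterexample path to 8: d·a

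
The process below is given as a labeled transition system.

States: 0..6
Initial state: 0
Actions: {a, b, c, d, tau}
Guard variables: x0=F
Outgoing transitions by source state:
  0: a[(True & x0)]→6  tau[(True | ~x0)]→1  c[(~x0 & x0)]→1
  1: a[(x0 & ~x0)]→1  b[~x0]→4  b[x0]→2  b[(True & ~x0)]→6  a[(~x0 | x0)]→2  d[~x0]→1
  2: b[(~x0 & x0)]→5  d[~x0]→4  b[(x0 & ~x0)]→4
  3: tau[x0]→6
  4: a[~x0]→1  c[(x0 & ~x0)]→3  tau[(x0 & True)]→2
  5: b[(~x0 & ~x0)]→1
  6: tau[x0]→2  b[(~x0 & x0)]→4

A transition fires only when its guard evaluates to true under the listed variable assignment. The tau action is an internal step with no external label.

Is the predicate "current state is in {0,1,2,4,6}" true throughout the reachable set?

Safe = {0,1,2,4,6}
Reachable = {0,1,2,4,6}
  0: safe
  1: safe
  2: safe
  4: safe
  6: safe

Answer: INVARIANT HOLDS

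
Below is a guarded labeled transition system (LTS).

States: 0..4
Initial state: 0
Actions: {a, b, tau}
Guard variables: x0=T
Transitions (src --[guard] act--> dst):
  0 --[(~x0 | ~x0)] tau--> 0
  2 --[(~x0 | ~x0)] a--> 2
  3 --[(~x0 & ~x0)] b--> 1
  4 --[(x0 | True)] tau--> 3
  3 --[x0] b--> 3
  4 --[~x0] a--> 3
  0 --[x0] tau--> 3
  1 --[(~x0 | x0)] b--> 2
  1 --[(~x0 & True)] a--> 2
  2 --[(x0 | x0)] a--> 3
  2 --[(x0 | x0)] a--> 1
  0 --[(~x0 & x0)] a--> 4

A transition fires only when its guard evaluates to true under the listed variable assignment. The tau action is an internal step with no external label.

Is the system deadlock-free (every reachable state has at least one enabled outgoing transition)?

Answer: DEADLOCK-FREE

Trace:
R = {0,3}
  0: tau→3  [1 exit(s)]
  3: b→3  [1 exit(s)]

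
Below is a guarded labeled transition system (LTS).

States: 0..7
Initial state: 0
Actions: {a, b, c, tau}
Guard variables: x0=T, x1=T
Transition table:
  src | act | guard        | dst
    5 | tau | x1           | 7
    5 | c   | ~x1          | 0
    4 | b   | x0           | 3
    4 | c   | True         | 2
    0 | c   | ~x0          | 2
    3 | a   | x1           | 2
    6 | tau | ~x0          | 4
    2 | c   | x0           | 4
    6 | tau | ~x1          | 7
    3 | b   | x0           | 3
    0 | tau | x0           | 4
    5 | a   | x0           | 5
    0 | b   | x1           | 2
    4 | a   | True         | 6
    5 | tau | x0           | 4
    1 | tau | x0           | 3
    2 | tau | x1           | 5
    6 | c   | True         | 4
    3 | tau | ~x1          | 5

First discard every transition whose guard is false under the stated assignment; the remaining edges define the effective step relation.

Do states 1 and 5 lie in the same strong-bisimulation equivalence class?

Compute ~ classes (split until stable):
  π0 = {{0,1,2,3,4,5,6,7}}
  π1 = {{0},{1},{2},{3},{4},{5},{6},{7}}
stable after 2 split(s): 8 block(s)
1∈{1}, 5∈{5}

Answer: NOT BISIMILAR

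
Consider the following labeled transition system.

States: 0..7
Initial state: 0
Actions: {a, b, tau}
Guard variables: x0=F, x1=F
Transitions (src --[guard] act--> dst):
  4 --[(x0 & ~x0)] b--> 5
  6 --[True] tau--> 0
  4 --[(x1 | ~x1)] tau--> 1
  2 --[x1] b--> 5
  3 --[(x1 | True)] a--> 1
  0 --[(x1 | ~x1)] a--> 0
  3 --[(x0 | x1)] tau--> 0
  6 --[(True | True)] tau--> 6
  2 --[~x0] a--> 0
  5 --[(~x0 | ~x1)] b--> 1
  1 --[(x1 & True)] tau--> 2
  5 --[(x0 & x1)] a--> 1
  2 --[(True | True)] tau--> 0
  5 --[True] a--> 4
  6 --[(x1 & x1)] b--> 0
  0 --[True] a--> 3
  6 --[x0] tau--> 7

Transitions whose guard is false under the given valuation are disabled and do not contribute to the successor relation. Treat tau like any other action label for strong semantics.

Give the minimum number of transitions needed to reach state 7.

BFS to 7:
  Layer 0: {0}
  Layer 1: {3}
  Layer 2: {1}
7 never appears.

Answer: UNREACHABLE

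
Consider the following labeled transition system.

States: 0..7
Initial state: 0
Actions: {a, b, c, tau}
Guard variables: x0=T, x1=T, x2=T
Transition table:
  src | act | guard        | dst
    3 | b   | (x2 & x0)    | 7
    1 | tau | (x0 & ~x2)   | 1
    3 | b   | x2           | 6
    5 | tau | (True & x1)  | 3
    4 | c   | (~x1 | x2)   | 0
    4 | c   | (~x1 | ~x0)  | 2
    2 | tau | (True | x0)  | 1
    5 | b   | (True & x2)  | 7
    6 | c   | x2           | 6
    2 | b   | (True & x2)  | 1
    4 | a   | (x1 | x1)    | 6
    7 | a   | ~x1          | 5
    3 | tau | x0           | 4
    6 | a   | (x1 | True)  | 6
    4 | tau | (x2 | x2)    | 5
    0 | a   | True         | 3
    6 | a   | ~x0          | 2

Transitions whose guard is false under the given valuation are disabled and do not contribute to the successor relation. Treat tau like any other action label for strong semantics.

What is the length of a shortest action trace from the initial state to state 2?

Layered search for 2:
  depth 0: {0}
  depth 1: {3}
  depth 2: {4,6,7}
  depth 3: {5}
2 never appears.

Answer: UNREACHABLE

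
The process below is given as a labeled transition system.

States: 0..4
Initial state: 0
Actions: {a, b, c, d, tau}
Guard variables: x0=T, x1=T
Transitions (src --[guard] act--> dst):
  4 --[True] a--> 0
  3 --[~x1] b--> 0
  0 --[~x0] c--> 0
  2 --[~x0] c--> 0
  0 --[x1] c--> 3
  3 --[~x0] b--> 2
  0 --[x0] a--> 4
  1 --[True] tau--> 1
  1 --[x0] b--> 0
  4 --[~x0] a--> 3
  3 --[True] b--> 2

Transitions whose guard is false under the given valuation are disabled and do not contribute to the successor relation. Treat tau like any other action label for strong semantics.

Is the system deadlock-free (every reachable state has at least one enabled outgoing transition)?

Answer: DEADLOCK at state 2

Working:
Reach set: {0,2,3,4}
  0: a→4  c→3  [deg 2]
  2: ∅  [deadlock]
  3: b→2  [deg 1]
  4: a→0  [deg 1]
witness 2: c·b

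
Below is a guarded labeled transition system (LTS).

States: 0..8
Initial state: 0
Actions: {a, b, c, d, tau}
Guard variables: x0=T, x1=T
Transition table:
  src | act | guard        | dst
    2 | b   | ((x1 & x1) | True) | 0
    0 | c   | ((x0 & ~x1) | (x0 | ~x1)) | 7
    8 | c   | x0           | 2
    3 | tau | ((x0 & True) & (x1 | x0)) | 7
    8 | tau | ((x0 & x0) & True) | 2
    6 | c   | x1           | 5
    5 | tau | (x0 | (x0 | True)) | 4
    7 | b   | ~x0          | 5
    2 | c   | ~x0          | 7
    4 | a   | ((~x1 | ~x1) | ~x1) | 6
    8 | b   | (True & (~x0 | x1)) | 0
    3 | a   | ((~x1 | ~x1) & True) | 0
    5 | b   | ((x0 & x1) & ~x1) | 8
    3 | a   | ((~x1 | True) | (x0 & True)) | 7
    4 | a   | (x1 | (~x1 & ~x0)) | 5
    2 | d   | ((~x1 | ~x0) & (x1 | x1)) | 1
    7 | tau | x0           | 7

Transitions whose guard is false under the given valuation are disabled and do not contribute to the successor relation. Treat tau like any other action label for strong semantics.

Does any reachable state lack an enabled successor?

Answer: DEADLOCK-FREE

Trace:
R = {0,7}
  0: c→7  [1 exit(s)]
  7: tau→7  [1 exit(s)]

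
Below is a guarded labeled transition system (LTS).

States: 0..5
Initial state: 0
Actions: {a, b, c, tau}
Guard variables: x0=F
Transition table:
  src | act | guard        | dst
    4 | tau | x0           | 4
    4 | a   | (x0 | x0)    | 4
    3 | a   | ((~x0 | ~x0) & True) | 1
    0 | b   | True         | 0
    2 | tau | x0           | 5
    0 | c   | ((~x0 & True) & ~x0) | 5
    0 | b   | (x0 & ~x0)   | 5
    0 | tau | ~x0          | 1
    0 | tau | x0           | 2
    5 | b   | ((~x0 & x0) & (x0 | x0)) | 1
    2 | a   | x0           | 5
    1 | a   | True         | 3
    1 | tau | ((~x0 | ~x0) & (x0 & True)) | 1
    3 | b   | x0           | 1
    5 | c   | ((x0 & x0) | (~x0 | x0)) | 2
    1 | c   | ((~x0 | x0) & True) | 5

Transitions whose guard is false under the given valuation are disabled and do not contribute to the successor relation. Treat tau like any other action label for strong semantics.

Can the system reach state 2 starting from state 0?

After dropping false guards: 7 live edges.
L0 = {0}
L1 = {1,5}  cumulative {0,1,5}
L2 = {2,3}  cumulative {0,1,2,3,5}
R = {0,1,2,3,5}
witness 2: c·c

Answer: REACHABLE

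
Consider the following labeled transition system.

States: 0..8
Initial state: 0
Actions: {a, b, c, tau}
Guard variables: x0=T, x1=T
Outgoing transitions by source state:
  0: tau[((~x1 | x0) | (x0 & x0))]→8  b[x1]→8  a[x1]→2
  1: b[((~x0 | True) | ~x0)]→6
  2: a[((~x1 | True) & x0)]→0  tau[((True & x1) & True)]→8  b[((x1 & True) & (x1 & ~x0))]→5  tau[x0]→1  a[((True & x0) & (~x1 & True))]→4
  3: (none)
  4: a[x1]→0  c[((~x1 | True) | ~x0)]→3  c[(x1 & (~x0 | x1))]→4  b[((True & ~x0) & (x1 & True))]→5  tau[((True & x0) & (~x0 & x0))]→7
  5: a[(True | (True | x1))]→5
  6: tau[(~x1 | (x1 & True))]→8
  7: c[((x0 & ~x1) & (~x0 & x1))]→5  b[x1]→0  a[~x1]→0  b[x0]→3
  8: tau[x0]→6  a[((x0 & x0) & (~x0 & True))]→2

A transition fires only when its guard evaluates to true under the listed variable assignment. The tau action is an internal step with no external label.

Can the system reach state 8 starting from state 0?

Guard filter leaves 15 enabled edge(s).
Layer 0: {0}
Layer 1: {2,8}  cumulative {0,2,8}
Layer 2: {1,6}  cumulative {0,1,2,6,8}
Reachable = {0,1,2,6,8}
Path to 8: tau

Answer: REACHABLE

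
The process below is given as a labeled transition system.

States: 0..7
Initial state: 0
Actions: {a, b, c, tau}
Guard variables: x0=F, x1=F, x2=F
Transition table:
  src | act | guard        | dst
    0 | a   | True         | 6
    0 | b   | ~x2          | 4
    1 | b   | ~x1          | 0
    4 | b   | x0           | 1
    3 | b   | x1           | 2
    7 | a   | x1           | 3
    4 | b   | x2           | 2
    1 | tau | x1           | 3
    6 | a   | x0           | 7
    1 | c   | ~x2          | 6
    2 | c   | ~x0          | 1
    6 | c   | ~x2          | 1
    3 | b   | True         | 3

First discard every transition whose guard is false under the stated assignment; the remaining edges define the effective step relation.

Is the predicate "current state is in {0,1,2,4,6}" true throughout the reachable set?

Inv-set: {0,1,2,4,6}
Reachable = {0,1,4,6}
  0: ✓
  1: ✓
  4: ✓
  6: ✓

Answer: INVARIANT HOLDS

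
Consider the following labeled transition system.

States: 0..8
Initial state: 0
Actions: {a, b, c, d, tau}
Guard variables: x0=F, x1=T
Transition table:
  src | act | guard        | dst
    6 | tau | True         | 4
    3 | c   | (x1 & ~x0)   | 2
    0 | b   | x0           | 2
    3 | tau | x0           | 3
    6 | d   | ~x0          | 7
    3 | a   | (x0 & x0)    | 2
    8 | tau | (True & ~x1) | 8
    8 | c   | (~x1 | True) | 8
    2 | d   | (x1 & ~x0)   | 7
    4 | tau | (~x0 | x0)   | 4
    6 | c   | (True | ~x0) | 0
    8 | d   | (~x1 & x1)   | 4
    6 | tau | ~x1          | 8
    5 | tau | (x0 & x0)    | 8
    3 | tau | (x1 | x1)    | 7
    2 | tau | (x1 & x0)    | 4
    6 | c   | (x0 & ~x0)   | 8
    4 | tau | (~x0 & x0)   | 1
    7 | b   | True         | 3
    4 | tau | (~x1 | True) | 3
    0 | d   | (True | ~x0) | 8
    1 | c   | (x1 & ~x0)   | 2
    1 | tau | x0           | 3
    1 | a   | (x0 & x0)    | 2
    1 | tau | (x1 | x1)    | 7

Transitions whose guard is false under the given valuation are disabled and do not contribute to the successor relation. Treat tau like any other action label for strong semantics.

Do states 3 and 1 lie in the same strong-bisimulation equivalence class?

Compute ~ classes (split until stable):
  round 0: {{0,1,2,3,4,5,6,7,8}}
  round 1: {{0,2},{1,3},{4},{5},{6},{7},{8}}
  round 2: {{0},{1,3},{2},{4},{5},{6},{7},{8}}
Fixed point at round 3; 8 class(es).
[3]={1,3}  [1]={1,3}

Answer: BISIMILAR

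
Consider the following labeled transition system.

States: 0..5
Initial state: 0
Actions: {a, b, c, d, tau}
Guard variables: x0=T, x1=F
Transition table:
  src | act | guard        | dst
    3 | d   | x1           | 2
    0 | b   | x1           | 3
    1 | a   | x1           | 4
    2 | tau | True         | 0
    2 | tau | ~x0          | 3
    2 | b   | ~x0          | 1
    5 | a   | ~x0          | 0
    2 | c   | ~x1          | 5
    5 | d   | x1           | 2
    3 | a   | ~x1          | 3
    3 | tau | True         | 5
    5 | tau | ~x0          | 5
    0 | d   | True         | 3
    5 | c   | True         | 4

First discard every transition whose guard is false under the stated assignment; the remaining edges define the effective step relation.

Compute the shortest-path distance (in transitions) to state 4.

BFS to 4:
  depth 0: {0}
  depth 1: {3}
  depth 2: {5}
  depth 3: {4}
4 enters at depth 3; path d·tau·c

Answer: 3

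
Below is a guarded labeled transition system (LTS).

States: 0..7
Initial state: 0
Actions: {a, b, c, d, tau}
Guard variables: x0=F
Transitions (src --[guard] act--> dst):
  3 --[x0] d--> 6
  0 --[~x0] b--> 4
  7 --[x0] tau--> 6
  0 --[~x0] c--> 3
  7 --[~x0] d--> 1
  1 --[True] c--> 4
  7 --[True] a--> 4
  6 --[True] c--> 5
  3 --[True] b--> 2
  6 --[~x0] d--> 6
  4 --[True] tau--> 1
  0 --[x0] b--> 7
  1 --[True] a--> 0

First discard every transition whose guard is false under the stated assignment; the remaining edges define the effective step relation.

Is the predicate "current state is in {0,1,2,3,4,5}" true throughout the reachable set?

Answer: INVARIANT HOLDS

Working:
Safe = {0,1,2,3,4,5}
Reachable = {0,1,2,3,4}
  0: safe
  1: safe
  2: safe
  3: safe
  4: safe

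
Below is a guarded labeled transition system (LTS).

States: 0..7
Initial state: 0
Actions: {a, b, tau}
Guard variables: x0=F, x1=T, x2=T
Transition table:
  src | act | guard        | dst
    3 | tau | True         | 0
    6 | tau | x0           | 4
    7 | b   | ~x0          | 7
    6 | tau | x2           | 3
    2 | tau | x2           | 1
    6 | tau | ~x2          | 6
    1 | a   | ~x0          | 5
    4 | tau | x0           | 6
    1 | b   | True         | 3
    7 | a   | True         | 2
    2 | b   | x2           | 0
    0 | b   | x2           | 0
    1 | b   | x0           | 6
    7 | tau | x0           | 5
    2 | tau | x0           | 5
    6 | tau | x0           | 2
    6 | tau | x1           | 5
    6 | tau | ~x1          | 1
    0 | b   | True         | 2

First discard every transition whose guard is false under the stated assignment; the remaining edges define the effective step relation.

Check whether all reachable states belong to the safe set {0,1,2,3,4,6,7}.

Inv-set: {0,1,2,3,4,6,7}
Reach set: {0,1,2,3,5}
  0: safe
  1: safe
  2: safe
  3: safe
  5: outside
witness against invariant: b·tau·a → 5

Answer: INVARIANT VIOLATED at state 5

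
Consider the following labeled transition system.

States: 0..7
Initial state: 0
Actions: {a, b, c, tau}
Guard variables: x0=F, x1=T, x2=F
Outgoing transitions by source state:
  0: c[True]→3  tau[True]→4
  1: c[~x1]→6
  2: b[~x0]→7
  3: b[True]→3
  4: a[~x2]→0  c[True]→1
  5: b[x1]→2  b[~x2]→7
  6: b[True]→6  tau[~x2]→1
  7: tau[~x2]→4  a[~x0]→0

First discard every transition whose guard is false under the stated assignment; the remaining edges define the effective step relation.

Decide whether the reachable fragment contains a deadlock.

Answer: DEADLOCK at state 1

Working:
R = {0,1,3,4}
  0: c→3  tau→4  [deg 2]
  1: ∅  [deadlock]
  3: b→3  [deg 1]
  4: a→0  c→1  [deg 2]
witness 1: tau·c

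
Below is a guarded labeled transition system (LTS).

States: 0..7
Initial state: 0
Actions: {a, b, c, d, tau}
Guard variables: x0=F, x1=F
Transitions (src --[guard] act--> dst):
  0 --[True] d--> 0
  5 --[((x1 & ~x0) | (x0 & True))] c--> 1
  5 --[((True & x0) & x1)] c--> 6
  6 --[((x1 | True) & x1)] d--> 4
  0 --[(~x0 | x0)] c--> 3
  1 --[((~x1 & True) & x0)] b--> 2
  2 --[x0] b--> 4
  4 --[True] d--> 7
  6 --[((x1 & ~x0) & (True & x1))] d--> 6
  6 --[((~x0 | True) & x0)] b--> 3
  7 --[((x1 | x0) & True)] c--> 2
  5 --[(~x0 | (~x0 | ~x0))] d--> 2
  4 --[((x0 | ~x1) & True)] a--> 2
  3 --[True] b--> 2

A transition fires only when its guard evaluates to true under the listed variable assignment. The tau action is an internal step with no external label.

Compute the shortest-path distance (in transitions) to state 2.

Breadth-first toward 2:
  Layer 0: {0}
  Layer 1: {3}
  Layer 2: {2}
depth(2)=2, e.g. c·b

Answer: 2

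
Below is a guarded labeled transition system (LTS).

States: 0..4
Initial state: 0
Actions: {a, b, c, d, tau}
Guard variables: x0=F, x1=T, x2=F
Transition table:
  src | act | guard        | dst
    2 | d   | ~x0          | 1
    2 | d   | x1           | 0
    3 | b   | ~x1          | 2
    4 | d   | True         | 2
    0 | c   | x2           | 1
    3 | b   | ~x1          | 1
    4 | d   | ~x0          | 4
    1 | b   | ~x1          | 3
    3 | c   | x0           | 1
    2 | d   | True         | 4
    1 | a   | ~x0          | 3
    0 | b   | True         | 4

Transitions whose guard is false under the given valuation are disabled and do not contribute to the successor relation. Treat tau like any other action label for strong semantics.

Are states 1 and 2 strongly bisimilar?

Refine partition for ~:
  π0 = {{0,1,2,3,4}}
  π1 = {{0},{1},{2,4},{3}}
  π2 = {{0},{1},{2},{3},{4}}
stable after 3 split(s): 5 block(s)
class of 1: {1}; class of 2: {2}

Answer: NOT BISIMILAR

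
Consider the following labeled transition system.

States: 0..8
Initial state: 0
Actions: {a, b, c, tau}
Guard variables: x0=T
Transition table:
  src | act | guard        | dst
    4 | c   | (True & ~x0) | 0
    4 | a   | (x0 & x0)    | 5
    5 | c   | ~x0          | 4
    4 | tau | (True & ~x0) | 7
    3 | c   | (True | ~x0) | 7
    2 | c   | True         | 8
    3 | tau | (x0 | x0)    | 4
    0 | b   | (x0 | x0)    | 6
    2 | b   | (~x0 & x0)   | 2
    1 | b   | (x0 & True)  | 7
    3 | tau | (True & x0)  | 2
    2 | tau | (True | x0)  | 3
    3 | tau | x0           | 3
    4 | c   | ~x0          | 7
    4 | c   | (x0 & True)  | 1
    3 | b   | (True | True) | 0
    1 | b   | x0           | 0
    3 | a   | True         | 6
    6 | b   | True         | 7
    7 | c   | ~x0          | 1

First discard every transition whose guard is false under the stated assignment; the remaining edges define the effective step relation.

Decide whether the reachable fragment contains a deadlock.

R = {0,6,7}
  0: b→6  [1 out]
  6: b→7  [1 out]
  7: ∅  [deadlock]
Path to 7: b·b

Answer: DEADLOCK at state 7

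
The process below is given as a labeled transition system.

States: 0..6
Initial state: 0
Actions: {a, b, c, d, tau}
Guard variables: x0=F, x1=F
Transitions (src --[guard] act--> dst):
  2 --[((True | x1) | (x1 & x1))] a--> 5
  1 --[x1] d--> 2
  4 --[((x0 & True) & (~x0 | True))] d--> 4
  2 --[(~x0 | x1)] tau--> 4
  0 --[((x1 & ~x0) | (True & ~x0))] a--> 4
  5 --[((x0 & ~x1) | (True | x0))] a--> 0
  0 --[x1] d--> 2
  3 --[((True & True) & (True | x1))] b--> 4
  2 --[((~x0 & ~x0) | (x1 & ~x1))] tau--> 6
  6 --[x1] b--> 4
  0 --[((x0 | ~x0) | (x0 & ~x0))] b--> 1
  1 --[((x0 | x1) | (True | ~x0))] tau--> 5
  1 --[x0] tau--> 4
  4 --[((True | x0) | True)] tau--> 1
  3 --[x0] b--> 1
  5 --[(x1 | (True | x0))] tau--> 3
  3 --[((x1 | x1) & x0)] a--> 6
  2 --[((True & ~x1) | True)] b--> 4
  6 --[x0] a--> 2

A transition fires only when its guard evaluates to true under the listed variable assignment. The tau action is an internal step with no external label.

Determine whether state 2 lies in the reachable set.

Guard filter leaves 11 enabled edge(s).
Layer 0: {0}
Layer 1: {1,4}  now seen {0,1,4}
Layer 2: {5}  now seen {0,1,4,5}
Layer 3: {3}  now seen {0,1,3,4,5}
Reachable = {0,1,3,4,5}

Answer: UNREACHABLE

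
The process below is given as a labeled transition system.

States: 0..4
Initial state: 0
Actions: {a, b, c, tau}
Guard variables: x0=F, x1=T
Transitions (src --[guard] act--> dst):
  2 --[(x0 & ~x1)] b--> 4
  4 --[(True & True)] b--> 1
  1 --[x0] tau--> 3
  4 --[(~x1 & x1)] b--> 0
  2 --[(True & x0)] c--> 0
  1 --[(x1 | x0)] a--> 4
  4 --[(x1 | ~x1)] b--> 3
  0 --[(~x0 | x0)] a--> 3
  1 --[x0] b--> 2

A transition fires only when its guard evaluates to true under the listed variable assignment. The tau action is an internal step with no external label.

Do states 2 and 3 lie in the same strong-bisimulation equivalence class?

Bisimulation quotient by refinement:
  π0 = {{0,1,2,3,4}}
  π1 = {{0,1},{2,3},{4}}
  π2 = {{0},{1},{2,3},{4}}
4 equivalence class(es) (converged in 3)
class of 2: {2,3}; class of 3: {2,3}

Answer: BISIMILAR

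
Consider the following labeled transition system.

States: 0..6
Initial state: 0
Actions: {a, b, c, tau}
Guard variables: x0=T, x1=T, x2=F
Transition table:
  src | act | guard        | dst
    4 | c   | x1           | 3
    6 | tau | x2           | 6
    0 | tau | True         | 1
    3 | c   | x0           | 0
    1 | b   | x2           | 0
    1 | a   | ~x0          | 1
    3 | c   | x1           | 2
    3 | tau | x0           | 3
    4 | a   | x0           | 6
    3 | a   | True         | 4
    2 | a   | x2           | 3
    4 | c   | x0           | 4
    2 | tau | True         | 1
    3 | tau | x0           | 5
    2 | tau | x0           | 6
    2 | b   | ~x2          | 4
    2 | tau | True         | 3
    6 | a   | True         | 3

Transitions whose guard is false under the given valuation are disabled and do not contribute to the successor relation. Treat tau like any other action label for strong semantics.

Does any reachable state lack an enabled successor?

Answer: DEADLOCK at state 1

Working:
Reach set: {0,1}
  0: tau→1  [deg 1]
  1: ∅  [deadlock]
witness 1: tau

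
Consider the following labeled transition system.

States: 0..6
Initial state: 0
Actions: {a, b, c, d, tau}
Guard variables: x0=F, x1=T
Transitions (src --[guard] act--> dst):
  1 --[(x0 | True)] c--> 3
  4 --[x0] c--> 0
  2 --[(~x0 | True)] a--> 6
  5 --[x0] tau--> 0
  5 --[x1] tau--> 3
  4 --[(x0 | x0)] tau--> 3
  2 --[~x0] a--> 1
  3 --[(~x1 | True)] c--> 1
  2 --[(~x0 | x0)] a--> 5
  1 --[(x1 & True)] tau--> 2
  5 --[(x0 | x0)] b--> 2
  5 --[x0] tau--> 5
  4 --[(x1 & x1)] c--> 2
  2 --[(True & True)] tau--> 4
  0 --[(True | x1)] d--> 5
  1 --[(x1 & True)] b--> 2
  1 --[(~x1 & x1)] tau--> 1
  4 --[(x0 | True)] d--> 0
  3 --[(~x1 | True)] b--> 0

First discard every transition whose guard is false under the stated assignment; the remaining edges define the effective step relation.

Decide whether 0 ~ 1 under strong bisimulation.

Refine partition for ~:
  P[0] = {{0,1,2,3,4,5,6}}
  P[1] = {{0},{1},{2},{3},{4},{5},{6}}
Fixed point at round 2; 7 class(es).
[0]={0}  [1]={1}

Answer: NOT BISIMILAR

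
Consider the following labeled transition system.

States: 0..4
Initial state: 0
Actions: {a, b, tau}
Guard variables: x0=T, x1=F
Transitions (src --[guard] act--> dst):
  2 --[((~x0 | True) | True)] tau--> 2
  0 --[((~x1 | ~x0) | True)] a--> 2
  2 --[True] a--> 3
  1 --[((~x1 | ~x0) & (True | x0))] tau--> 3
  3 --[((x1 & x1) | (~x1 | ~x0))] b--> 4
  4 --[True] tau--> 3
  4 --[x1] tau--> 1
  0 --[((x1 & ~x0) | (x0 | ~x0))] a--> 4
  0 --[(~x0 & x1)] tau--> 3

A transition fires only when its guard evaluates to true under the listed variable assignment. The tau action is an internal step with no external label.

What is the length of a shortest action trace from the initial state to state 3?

BFS to 3:
  L0 = {0}
  L1 = {2,4}
  L2 = {3}
3 enters at depth 2; path a·a

Answer: 2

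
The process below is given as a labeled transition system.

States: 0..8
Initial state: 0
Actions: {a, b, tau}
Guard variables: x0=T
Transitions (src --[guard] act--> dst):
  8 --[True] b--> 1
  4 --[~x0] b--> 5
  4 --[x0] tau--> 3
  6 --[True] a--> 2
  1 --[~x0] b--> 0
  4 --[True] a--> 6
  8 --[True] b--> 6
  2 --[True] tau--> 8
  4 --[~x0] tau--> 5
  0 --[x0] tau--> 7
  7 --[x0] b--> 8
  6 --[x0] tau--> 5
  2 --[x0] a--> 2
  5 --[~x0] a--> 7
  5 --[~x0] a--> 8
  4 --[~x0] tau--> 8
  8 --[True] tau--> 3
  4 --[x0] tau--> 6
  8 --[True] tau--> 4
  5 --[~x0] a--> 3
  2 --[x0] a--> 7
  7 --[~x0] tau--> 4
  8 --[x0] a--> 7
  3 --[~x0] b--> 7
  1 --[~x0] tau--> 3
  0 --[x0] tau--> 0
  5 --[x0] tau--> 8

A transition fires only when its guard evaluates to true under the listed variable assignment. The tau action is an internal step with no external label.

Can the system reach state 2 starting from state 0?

Answer: REACHABLE

Analysis:
After dropping false guards: 17 live edges.
depth 0: {0}
depth 1: {7}  now seen {0,7}
depth 2: {8}  now seen {0,7,8}
depth 3: {1,3,4,6}  now seen {0,1,3,4,6,7,8}
depth 4: {2,5}  now seen {0,1,2,3,4,5,6,7,8}
Reachable = {0,1,2,3,4,5,6,7,8}
trace reaching 2: tau·b·b·a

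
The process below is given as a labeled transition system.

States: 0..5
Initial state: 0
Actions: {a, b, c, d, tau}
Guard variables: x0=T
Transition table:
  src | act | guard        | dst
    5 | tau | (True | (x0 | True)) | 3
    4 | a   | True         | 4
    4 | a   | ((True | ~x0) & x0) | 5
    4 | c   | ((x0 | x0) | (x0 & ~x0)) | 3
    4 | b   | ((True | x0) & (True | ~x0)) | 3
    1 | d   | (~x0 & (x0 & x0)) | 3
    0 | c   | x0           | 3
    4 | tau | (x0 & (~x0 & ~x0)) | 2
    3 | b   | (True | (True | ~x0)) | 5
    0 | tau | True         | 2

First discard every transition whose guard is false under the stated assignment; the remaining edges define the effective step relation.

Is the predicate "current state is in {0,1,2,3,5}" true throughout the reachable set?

Answer: INVARIANT HOLDS

Working:
Inv-set: {0,1,2,3,5}
Reach set: {0,2,3,5}
  0: ok
  2: ok
  3: ok
  5: ok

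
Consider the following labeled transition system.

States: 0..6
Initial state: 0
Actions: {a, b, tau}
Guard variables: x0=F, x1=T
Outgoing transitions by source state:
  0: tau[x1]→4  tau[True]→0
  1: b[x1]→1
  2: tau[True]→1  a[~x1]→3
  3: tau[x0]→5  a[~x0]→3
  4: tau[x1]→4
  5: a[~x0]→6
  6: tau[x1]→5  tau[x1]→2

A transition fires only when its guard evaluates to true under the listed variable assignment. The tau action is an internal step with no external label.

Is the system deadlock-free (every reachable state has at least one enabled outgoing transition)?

R = {0,4}
  0: tau→0  tau→4  [deg 2]
  4: tau→4  [deg 1]

Answer: DEADLOCK-FREE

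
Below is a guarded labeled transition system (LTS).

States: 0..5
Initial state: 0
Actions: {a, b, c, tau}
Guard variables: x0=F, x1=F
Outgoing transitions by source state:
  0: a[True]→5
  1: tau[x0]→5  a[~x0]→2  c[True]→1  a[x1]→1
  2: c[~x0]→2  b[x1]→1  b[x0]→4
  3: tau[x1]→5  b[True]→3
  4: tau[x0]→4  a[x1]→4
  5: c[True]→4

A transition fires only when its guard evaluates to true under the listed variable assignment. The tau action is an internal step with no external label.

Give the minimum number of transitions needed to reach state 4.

Answer: 2

Analysis:
Breadth-first toward 4:
  depth 0: {0}
  depth 1: {5}
  depth 2: {4}
first hit 4 at d=2 via a·c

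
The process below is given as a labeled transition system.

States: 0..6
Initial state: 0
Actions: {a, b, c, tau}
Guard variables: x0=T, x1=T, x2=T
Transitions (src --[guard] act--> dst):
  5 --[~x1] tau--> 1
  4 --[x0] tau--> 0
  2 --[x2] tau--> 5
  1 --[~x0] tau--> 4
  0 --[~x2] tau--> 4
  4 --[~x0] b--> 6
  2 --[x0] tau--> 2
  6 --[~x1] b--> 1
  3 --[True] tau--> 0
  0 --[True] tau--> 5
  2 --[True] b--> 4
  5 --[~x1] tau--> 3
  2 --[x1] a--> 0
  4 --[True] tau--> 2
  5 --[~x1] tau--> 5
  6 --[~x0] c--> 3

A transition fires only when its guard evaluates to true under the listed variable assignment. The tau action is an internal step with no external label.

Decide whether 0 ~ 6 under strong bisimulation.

Answer: NOT BISIMILAR

Trace:
Refine partition for ~:
  π0 = {{0,1,2,3,4,5,6}}
  π1 = {{0,3,4},{1,5,6},{2}}
  π2 = {{0},{1,5,6},{2},{3},{4}}
stable after 3 split(s): 5 block(s)
class of 0: {0}; class of 6: {1,5,6}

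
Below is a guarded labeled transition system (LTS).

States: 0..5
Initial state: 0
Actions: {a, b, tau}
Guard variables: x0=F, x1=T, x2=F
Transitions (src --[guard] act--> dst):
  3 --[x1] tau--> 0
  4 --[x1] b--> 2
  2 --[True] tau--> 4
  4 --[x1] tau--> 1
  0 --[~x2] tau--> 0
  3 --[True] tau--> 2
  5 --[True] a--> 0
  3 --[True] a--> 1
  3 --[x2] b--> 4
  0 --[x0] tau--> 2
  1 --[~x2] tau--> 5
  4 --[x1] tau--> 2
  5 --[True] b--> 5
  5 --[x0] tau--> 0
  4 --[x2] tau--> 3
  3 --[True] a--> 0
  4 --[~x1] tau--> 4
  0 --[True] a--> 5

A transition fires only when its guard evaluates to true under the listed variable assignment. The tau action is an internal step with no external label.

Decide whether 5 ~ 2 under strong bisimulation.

Answer: NOT BISIMILAR

Trace:
Refine partition for ~:
  P[0] = {{0,1,2,3,4,5}}
  P[1] = {{0,3},{1,2},{4},{5}}
  P[2] = {{0},{1},{2},{3},{4},{5}}
6 equivalence class(es) (converged in 3)
5∈{5}, 2∈{2}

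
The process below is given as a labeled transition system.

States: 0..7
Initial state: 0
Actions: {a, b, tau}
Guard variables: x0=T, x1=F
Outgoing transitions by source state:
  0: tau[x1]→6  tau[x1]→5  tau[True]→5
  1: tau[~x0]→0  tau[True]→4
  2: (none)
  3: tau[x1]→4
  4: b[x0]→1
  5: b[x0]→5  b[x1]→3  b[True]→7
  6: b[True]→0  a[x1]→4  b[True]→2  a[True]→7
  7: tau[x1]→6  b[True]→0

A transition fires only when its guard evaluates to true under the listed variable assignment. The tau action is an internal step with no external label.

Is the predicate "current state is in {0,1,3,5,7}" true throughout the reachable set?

Answer: INVARIANT HOLDS

Trace:
Safe = {0,1,3,5,7}
Reach set: {0,5,7}
  0: safe
  5: safe
  7: safe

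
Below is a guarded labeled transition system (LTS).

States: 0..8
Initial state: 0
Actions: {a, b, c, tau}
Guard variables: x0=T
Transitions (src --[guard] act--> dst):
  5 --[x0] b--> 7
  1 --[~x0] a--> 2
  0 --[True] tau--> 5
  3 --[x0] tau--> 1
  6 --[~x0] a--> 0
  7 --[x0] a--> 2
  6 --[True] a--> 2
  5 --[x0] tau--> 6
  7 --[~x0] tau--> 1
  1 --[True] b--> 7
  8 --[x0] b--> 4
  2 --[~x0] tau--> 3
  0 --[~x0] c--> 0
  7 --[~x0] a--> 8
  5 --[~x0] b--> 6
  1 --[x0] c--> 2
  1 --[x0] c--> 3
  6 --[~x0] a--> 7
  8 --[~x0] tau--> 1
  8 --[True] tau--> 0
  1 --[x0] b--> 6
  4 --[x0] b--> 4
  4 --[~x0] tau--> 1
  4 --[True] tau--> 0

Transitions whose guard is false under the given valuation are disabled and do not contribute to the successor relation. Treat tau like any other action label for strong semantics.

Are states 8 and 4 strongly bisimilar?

Answer: BISIMILAR

Analysis:
Refine partition for ~:
  P[0] = {{0,1,2,3,4,5,6,7,8}}
  P[1] = {{0,3},{1},{2},{4,5,8},{6,7}}
  P[2] = {{0},{1},{2},{3},{4,8},{5},{6,7}}
7 equivalence class(es) (converged in 3)
class of 8: {4,8}; class of 4: {4,8}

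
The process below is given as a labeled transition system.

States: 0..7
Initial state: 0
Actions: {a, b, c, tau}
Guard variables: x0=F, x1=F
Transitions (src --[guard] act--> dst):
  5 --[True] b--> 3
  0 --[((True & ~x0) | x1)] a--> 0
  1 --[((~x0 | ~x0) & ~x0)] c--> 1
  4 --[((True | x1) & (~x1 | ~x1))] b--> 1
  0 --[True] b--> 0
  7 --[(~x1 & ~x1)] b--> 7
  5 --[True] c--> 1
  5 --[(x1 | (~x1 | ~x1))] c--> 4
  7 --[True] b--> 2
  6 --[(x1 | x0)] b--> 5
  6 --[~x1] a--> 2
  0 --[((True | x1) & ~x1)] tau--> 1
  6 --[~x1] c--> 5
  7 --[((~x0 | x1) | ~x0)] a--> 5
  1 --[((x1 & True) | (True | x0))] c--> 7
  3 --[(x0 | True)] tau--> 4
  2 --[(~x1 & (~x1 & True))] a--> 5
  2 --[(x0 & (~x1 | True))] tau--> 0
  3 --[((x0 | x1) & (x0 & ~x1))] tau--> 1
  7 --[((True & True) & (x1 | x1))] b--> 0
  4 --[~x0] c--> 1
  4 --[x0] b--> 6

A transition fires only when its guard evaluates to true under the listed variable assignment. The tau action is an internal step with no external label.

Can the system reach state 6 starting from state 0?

Answer: UNREACHABLE

Trace:
17 transition(s) survive guard evaluation.
Layer 0: {0}
Layer 1: {1}  cumulative {0,1}
Layer 2: {7}  cumulative {0,1,7}
Layer 3: {2,5}  cumulative {0,1,2,5,7}
Layer 4: {3,4}  cumulative {0,1,2,3,4,5,7}
Reach set: {0,1,2,3,4,5,7}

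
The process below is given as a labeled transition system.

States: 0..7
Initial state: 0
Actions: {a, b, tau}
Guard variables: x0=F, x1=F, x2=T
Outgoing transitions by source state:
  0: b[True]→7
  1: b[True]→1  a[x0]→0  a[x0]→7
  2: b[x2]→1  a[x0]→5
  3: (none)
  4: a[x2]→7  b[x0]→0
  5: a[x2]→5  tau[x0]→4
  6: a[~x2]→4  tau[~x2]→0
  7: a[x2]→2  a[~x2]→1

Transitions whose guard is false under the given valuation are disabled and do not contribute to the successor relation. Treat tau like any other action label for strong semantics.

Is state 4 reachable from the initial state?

Answer: UNREACHABLE

Trace:
Guard filter leaves 6 enabled edge(s).
L0 = {0}
L1 = {7}  cumulative {0,7}
L2 = {2}  cumulative {0,2,7}
L3 = {1}  cumulative {0,1,2,7}
R = {0,1,2,7}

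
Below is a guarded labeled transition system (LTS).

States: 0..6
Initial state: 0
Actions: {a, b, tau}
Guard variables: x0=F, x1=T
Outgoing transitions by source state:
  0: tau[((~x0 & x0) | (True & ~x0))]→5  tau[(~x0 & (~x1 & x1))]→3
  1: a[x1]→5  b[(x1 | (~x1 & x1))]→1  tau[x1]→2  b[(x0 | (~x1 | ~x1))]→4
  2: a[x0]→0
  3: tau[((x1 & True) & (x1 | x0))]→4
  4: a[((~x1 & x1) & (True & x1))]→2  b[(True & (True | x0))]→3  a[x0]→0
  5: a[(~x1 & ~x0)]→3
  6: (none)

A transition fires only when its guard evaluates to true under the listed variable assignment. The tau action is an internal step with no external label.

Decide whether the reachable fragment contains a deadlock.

R = {0,5}
  0: tau→5  [1 exit(s)]
  5: ∅  [no exit]
Path to 5: tau

Answer: DEADLOCK at state 5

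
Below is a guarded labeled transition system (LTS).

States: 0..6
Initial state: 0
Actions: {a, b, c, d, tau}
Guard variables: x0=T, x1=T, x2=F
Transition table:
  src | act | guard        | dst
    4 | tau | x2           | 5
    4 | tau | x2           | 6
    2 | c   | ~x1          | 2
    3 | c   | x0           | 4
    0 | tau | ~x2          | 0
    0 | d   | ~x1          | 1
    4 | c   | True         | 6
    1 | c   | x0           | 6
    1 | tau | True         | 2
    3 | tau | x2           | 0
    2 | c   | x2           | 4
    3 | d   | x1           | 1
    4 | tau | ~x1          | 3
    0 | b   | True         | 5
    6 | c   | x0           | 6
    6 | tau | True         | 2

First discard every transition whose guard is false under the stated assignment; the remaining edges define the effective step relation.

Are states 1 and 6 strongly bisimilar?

Compute ~ classes (split until stable):
  round 0: {{0,1,2,3,4,5,6}}
  round 1: {{0},{1,6},{2,5},{3},{4}}
5 equivalence class(es) (converged in 2)
1∈{1,6}, 6∈{1,6}

Answer: BISIMILAR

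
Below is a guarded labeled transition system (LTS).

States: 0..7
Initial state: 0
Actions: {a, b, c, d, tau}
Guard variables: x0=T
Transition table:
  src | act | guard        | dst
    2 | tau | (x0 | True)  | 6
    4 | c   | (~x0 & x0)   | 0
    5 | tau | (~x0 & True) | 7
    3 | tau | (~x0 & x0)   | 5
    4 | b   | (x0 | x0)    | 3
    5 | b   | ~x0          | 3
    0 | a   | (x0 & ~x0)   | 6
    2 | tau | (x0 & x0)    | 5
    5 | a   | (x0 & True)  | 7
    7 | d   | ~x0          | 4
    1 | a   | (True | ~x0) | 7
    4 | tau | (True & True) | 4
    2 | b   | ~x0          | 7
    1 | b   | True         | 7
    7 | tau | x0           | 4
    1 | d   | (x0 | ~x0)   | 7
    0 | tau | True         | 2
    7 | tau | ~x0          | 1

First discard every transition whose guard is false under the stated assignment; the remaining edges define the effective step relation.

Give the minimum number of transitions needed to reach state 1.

Breadth-first toward 1:
  L0 = {0}
  L1 = {2}
  L2 = {5,6}
  L3 = {7}
  L4 = {4}
  L5 = {3}
1 never appears.

Answer: UNREACHABLE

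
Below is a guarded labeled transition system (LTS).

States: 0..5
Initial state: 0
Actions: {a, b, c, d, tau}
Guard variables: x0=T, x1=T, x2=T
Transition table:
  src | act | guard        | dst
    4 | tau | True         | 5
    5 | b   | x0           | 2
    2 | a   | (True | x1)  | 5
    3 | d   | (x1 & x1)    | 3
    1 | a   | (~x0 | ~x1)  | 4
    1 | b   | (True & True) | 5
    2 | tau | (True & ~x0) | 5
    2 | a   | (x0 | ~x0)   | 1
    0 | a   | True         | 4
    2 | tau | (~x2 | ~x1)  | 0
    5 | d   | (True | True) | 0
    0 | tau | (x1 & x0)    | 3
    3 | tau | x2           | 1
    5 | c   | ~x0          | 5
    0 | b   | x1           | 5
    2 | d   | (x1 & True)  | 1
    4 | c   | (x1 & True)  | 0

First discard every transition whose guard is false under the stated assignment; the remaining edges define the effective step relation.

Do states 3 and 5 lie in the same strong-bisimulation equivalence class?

Answer: NOT BISIMILAR

Trace:
Compute ~ classes (split until stable):
  round 0: {{0,1,2,3,4,5}}
  round 1: {{0},{1},{2},{3},{4},{5}}
stable after 2 split(s): 6 block(s)
class of 3: {3}; class of 5: {5}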